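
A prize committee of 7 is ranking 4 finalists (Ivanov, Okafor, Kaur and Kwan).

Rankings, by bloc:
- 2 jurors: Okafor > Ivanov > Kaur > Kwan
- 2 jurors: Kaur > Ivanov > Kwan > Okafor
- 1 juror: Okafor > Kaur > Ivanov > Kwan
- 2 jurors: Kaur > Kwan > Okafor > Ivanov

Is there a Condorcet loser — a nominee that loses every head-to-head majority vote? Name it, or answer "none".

Pairwise majorities:
Ivanov–Okafor: Okafor 5–2.
Ivanov vs Kaur: Ivanov preferred on 2 ballots; Kaur wins 5–2.
Ivanov vs Kwan: Ivanov, 5–2.
Okafor vs Kaur: 3 to 4, Kaur.
Okafor vs Kwan: Kwan, 4–3.
Kaur vs Kwan: Kaur, 7–0.
No nominee is winless: Ivanov beats Kwan; Okafor beats Ivanov; Kaur beats Ivanov; Kwan beats Okafor. There is no Condorcet loser.

none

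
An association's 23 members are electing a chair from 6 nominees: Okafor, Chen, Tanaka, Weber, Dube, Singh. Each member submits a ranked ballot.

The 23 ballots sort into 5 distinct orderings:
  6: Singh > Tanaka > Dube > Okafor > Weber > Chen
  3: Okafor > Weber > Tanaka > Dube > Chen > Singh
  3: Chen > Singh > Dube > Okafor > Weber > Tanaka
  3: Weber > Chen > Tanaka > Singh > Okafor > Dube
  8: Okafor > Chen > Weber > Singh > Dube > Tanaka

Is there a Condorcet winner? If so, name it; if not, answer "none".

none

Check each pair by majority over 23 ballots:
Okafor vs Chen: Okafor preferred on 6+3+8 = 17 ballots; Okafor wins 17–6.
Okafor vs Tanaka: 14 to 9, Okafor.
Okafor vs Weber: 20 to 3, Okafor.
Okafor vs Dube: 14 to 9, Okafor.
Okafor vs Singh: Okafor is ranked higher on 3+8 = 11 ballots, Singh on 12. Singh wins 12–11.
Chen vs Tanaka: 3+3+8 = 14 for Chen, 9 for Tanaka — Chen by 14–9.
Chen vs Weber: 3+8 = 11 for Chen, 12 for Weber — Weber by 12–11.
Chen vs Dube: 14 to 9, Chen.
Chen vs Singh: 17 to 6, Chen.
Tanaka vs Weber: Tanaka is ranked higher on 6 ballots, Weber on 17. Weber wins 17–6.
Tanaka vs Dube: 6+3+3 = 12 for Tanaka, 11 for Dube — Tanaka by 12–11.
Tanaka vs Singh: 3+3 = 6 for Tanaka, 17 for Singh — Singh by 17–6.
Weber vs Dube: 3+3+8 = 14 for Weber, 9 for Dube — Weber by 14–9.
Weber vs Singh: 3+3+8 = 14 for Weber, 9 for Singh — Weber by 14–9.
Dube vs Singh: Dube preferred on 3 ballots; Singh wins 20–3.
No candidate is unbeaten: Okafor loses to Singh; Chen loses to Okafor; Tanaka loses to Okafor; Weber loses to Okafor; Dube loses to Okafor; Singh loses to Chen. In particular Okafor > Chen > Singh > Okafor is a majority cycle — no Condorcet winner exists.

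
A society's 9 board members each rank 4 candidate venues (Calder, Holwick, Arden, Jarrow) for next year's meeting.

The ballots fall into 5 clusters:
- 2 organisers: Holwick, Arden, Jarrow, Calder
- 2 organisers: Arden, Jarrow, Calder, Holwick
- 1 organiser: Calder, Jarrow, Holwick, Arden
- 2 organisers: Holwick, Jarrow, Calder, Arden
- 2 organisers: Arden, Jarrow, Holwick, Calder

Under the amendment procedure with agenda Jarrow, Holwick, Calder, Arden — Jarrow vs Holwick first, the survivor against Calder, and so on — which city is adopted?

Round 1: Jarrow vs Holwick — 5–4, Jarrow advances.
Round 2: Jarrow vs Calder — 8–1, Jarrow advances.
Round 3: Jarrow vs Arden — 3–6, Arden advances.
Arden survives the agenda.

Arden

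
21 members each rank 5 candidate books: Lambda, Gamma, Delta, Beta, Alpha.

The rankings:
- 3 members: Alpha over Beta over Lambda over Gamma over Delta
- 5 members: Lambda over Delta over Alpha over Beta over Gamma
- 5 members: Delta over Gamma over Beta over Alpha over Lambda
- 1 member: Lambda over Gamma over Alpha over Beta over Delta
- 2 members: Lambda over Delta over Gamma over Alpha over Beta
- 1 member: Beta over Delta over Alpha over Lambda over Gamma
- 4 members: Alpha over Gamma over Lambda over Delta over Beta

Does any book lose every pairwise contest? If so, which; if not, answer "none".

Pairwise majorities:
Lambda vs Gamma: Lambda wins 12–9.
Lambda vs Delta: Lambda preferred on 3+5+1+2+4 = 15 ballots; Lambda wins 15–6.
Lambda vs Beta: Lambda wins 12–9.
Lambda vs Alpha: 8 to 13, Alpha.
Gamma vs Delta: Gamma is ranked higher on 3+1+4 = 8 ballots, Delta on 13. Delta wins 13–8.
Gamma vs Beta: Gamma is ranked higher on 5+1+2+4 = 12 ballots, Beta on 9. Gamma wins 12–9.
Gamma vs Alpha: Alpha wins 13–8.
Delta vs Beta: 5+5+2+4 = 16 for Delta, 5 for Beta — Delta by 16–5.
Delta vs Alpha: Delta is ranked higher on 5+5+2+1 = 13 ballots, Alpha on 8. Delta wins 13–8.
Beta vs Alpha: Alpha, 15–6.
Beta is beaten in every head-to-head and is the Condorcet loser.

Beta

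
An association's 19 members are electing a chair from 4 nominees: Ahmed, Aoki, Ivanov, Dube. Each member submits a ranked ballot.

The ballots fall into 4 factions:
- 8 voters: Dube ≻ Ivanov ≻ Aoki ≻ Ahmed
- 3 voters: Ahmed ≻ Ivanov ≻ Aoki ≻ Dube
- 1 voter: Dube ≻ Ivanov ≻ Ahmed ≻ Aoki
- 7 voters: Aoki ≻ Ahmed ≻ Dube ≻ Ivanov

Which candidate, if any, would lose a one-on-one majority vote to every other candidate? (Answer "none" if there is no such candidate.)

none

Head-to-head results (19 voters):
Ahmed vs Aoki: 4 to 15, Aoki.
Ahmed vs Ivanov: Ahmed is ranked higher on 3+7 = 10 ballots, Ivanov on 9. Ahmed wins 10–9.
Ahmed vs Dube: 3+7 = 10 for Ahmed, 9 for Dube — Ahmed by 10–9.
Aoki–Ivanov: Ivanov 12–7.
Aoki vs Dube: 10 to 9, Aoki.
Ivanov vs Dube: Dube, 16–3.
No candidate is winless: Ahmed beats Ivanov; Aoki beats Ahmed; Ivanov beats Aoki; Dube beats Ivanov. There is no Condorcet loser.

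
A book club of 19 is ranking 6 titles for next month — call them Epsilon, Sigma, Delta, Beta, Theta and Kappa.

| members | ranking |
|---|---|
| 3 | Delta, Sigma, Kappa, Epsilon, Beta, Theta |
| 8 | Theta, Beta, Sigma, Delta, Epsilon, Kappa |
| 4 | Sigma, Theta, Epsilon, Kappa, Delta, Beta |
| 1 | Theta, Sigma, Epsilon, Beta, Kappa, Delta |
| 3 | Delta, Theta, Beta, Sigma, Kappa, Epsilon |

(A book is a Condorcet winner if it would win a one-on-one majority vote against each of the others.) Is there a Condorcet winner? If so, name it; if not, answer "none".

Theta

Check each pair by majority over 19 ballots:
Epsilon vs Sigma: 0 for Epsilon, 19 for Sigma — Sigma by 19–0.
Epsilon vs Delta: Epsilon is ranked higher on 4+1 = 5 ballots, Delta on 14. Delta wins 14–5.
Epsilon vs Beta: Epsilon preferred on 3+4+1 = 8 ballots; Beta wins 11–8.
Epsilon vs Theta: Epsilon is ranked higher on 3 ballots, Theta on 16. Theta wins 16–3.
Epsilon vs Kappa: 8+4+1 = 13 for Epsilon, 6 for Kappa — Epsilon by 13–6.
Sigma vs Delta: 8+4+1 = 13 for Sigma, 6 for Delta — Sigma by 13–6.
Sigma vs Beta: 8 to 11, Beta.
Sigma vs Theta: Sigma preferred on 3+4 = 7 ballots; Theta wins 12–7.
Sigma vs Kappa: Sigma preferred on 3+8+4+1+3 = 19 ballots; Sigma wins 19–0.
Delta vs Beta: Delta preferred on 3+4+3 = 10 ballots; Delta wins 10–9.
Delta vs Theta: 6 to 13, Theta.
Delta vs Kappa: Delta preferred on 3+8+3 = 14 ballots; Delta wins 14–5.
Beta vs Theta: Beta preferred on 3 ballots; Theta wins 16–3.
Beta vs Kappa: Beta preferred on 8+1+3 = 12 ballots; Beta wins 12–7.
Theta vs Kappa: 8+4+1+3 = 16 for Theta, 3 for Kappa — Theta by 16–3.
Only Theta has no losses; Theta is the Condorcet winner.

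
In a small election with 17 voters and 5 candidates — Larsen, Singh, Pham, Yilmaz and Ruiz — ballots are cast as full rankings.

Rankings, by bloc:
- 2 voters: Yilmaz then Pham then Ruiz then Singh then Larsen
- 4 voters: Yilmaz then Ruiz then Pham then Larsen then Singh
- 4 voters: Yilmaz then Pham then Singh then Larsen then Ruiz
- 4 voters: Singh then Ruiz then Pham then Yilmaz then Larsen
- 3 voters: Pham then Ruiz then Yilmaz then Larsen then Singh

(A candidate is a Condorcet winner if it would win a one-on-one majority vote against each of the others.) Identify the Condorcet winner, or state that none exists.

Pairwise majorities:
Larsen vs Singh: Singh wins 10–7.
Larsen vs Pham: Larsen is ranked higher on 0 ballots, Pham on 17. Pham wins 17–0.
Larsen vs Yilmaz: Larsen is ranked higher on 0 ballots, Yilmaz on 17. Yilmaz wins 17–0.
Larsen vs Ruiz: Ruiz wins 13–4.
Singh vs Pham: 4 for Singh, 13 for Pham — Pham by 13–4.
Singh vs Yilmaz: Singh preferred on 4 ballots; Yilmaz wins 13–4.
Singh–Ruiz: Ruiz 9–8.
Pham vs Yilmaz: Pham preferred on 4+3 = 7 ballots; Yilmaz wins 10–7.
Pham vs Ruiz: Pham wins 9–8.
Yilmaz vs Ruiz: Yilmaz, 10–7.
Yilmaz defeats every rival head-to-head and is the Condorcet winner.

Yilmaz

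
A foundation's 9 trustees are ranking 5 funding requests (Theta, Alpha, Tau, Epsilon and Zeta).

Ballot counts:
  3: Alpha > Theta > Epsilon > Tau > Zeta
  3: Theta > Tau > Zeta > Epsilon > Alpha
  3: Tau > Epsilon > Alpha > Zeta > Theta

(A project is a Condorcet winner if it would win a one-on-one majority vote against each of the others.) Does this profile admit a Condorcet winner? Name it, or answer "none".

Pairwise majorities:
Theta vs Alpha: Theta preferred on 3 ballots; Alpha wins 6–3.
Theta–Tau: Theta 6–3.
Theta vs Epsilon: Theta preferred on 3+3 = 6 ballots; Theta wins 6–3.
Theta vs Zeta: 3+3 = 6 for Theta, 3 for Zeta — Theta by 6–3.
Alpha vs Tau: 3 for Alpha, 6 for Tau — Tau by 6–3.
Alpha vs Epsilon: Epsilon wins 6–3.
Alpha vs Zeta: Alpha wins 6–3.
Tau vs Epsilon: 3+3 = 6 for Tau, 3 for Epsilon — Tau by 6–3.
Tau vs Zeta: Tau, 9–0.
Epsilon vs Zeta: Epsilon preferred on 3+3 = 6 ballots; Epsilon wins 6–3.
No project is unbeaten: Theta loses to Alpha; Alpha loses to Tau; Tau loses to Theta; Epsilon loses to Theta; Zeta loses to Theta. In particular Theta beats Tau beats Alpha beats Theta is a majority cycle — no Condorcet winner exists.

none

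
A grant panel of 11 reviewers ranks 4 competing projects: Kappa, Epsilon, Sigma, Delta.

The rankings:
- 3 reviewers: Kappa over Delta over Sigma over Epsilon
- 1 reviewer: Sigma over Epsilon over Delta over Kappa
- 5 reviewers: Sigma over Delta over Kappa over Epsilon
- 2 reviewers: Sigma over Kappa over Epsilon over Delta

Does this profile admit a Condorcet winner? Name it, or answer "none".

Pairwise majorities:
Kappa vs Epsilon: 10 to 1, Kappa.
Kappa vs Sigma: 3 to 8, Sigma.
Kappa vs Delta: Kappa is ranked higher on 3+2 = 5 ballots, Delta on 6. Delta wins 6–5.
Epsilon vs Sigma: 0 for Epsilon, 11 for Sigma — Sigma by 11–0.
Epsilon vs Delta: Epsilon preferred on 1+2 = 3 ballots; Delta wins 8–3.
Sigma vs Delta: 8 to 3, Sigma.
Sigma defeats every rival head-to-head and is the Condorcet winner.

Sigma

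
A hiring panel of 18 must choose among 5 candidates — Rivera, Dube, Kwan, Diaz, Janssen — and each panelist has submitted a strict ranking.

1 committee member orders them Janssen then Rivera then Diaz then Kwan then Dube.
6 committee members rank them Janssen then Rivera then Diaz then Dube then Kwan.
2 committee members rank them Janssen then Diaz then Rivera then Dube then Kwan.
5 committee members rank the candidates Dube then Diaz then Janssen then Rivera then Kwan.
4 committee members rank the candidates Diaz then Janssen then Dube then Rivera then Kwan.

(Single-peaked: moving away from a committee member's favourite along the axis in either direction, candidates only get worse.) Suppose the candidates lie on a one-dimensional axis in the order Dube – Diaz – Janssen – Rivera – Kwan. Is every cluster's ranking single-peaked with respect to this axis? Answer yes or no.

Axis positions: Dube=1, Diaz=2, Janssen=3, Rivera=4, Kwan=5.
Cluster 1 (peak Janssen at position 3): ranking walks positions 3-4-2-5-1, expanding outward from the peak — single-peaked.
Cluster 2 (peak Janssen at position 3): ranking walks positions 3-4-2-1-5, expanding outward from the peak — single-peaked.
Cluster 3 (peak Janssen at position 3): ranking walks positions 3-2-4-1-5, expanding outward from the peak — single-peaked.
Cluster 4 (peak Dube at position 1): ranking walks positions 1-2-3-4-5, expanding outward from the peak — single-peaked.
Cluster 5 (peak Diaz at position 2): ranking walks positions 2-3-1-4-5, expanding outward from the peak — single-peaked.
Every ranking is single-peaked on this axis.

yes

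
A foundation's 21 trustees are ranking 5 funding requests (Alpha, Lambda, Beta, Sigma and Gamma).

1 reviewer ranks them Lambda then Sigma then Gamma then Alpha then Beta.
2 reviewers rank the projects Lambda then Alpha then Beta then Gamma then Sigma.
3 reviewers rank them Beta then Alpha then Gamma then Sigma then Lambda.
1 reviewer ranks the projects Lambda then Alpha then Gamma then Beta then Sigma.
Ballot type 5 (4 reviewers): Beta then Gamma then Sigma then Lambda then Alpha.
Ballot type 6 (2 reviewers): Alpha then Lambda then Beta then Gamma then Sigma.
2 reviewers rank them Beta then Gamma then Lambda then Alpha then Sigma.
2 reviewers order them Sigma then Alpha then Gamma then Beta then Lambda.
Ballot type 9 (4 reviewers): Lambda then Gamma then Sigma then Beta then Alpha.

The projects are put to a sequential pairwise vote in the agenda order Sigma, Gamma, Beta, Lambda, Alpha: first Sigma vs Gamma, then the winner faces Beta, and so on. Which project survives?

Round 1: Sigma vs Gamma — 3–18, Gamma advances.
Round 2: Gamma vs Beta — 8–13, Beta advances.
Round 3: Beta vs Lambda — 11–10, Beta advances.
Round 4: Beta vs Alpha — 13–8, Beta advances.
The agenda winner is Beta.

Beta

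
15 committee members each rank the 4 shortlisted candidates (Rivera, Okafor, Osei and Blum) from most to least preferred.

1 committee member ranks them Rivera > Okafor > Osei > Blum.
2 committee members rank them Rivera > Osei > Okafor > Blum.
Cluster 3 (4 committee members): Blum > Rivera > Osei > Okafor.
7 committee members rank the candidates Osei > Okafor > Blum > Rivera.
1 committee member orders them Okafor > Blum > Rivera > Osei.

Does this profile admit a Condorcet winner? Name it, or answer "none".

Head-to-head results (15 committee members):
Rivera vs Okafor: 7 to 8, Okafor.
Rivera vs Osei: Rivera is ranked higher on 1+2+4+1 = 8 ballots, Osei on 7. Rivera wins 8–7.
Rivera vs Blum: 3 to 12, Blum.
Okafor vs Osei: Osei, 13–2.
Okafor vs Blum: Okafor, 11–4.
Osei–Blum: Osei 10–5.
Each candidate drops at least one matchup (Rivera loses to Okafor; Okafor loses to Osei; Osei loses to Rivera; Blum loses to Okafor); the cycle Rivera > Osei > Okafor > Rivera rules out a Condorcet winner.

none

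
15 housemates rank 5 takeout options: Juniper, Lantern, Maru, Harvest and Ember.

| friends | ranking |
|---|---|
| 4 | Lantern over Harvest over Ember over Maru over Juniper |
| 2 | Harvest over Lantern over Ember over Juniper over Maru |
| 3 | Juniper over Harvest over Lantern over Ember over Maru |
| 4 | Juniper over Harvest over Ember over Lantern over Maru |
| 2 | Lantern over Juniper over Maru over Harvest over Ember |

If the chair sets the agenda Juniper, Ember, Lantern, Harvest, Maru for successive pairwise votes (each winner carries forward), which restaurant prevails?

Harvest

Round 1: Juniper vs Ember — 9–6, Juniper advances.
Round 2: Juniper vs Lantern — 7–8, Lantern advances.
Round 3: Lantern vs Harvest — 6–9, Harvest advances.
Round 4: Harvest vs Maru — 13–2, Harvest advances.
Harvest survives the agenda.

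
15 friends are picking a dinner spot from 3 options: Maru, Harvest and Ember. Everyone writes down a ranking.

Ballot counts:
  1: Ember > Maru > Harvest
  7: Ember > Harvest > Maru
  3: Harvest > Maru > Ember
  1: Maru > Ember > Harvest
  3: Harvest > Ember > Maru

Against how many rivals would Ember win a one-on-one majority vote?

Ember against each rival (15 friends):
Ember vs Maru: 11 to 4, Ember.
Ember–Harvest: Ember 9–6.
Ember beats Maru, Harvest — 2 pairwise wins.

2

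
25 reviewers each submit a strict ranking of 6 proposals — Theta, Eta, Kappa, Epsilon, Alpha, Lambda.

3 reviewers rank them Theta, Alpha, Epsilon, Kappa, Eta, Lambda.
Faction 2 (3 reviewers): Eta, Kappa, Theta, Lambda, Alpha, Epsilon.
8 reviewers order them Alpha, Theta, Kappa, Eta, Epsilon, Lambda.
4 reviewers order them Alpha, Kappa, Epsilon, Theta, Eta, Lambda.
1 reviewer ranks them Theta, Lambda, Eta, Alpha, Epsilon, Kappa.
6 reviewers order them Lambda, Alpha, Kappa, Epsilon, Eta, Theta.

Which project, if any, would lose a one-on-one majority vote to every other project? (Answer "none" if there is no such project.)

Pairwise majorities:
Theta vs Eta: Theta is ranked higher on 3+8+4+1 = 16 ballots, Eta on 9. Theta wins 16–9.
Theta vs Kappa: Kappa wins 13–12.
Theta vs Epsilon: Theta is ranked higher on 3+3+8+1 = 15 ballots, Epsilon on 10. Theta wins 15–10.
Theta–Alpha: Alpha 18–7.
Theta vs Lambda: Theta wins 19–6.
Eta–Kappa: Kappa 21–4.
Eta vs Epsilon: Epsilon wins 13–12.
Eta vs Alpha: 3+1 = 4 for Eta, 21 for Alpha — Alpha by 21–4.
Eta vs Lambda: Eta, 18–7.
Kappa vs Epsilon: Kappa preferred on 3+8+4+6 = 21 ballots; Kappa wins 21–4.
Kappa vs Alpha: Kappa preferred on 3 ballots; Alpha wins 22–3.
Kappa vs Lambda: Kappa, 18–7.
Epsilon vs Alpha: Alpha wins 25–0.
Epsilon vs Lambda: 3+8+4 = 15 for Epsilon, 10 for Lambda — Epsilon by 15–10.
Alpha vs Lambda: Alpha is ranked higher on 3+8+4 = 15 ballots, Lambda on 10. Alpha wins 15–10.
Lambda loses to every other project — it is the Condorcet loser.

Lambda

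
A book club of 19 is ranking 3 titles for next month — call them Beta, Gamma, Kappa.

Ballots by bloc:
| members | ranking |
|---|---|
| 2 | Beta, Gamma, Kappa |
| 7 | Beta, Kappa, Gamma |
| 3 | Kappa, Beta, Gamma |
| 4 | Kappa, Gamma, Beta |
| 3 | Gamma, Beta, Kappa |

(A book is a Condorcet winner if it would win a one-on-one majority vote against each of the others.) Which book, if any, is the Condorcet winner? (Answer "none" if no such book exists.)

Beta

Check each pair by majority over 19 ballots:
Beta vs Gamma: Beta preferred on 2+7+3 = 12 ballots; Beta wins 12–7.
Beta vs Kappa: Beta preferred on 2+7+3 = 12 ballots; Beta wins 12–7.
Gamma vs Kappa: Gamma preferred on 2+3 = 5 ballots; Kappa wins 14–5.
Beta beats each of Gamma, Kappa — Beta is the Condorcet winner.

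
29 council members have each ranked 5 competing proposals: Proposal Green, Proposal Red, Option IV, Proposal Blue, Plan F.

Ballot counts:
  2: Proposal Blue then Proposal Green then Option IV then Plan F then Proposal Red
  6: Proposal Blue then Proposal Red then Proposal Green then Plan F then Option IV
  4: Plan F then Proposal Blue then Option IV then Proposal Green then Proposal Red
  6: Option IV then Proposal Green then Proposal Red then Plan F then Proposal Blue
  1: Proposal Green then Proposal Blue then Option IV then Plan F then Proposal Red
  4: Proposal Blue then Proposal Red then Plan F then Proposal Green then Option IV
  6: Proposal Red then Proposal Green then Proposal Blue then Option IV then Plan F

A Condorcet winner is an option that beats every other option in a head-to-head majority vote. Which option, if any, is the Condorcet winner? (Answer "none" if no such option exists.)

Proposal Blue

Pairwise majorities:
Proposal Green vs Proposal Red: Proposal Green is ranked higher on 2+4+6+1 = 13 ballots, Proposal Red on 16. Proposal Red wins 16–13.
Proposal Green vs Option IV: 19 to 10, Proposal Green.
Proposal Green vs Proposal Blue: 13 to 16, Proposal Blue.
Proposal Green vs Plan F: Proposal Green preferred on 2+6+6+1+6 = 21 ballots; Proposal Green wins 21–8.
Proposal Red vs Option IV: 16 to 13, Proposal Red.
Proposal Red vs Proposal Blue: 6+6 = 12 for Proposal Red, 17 for Proposal Blue — Proposal Blue by 17–12.
Proposal Red vs Plan F: 6+6+4+6 = 22 for Proposal Red, 7 for Plan F — Proposal Red by 22–7.
Option IV vs Proposal Blue: 6 for Option IV, 23 for Proposal Blue — Proposal Blue by 23–6.
Option IV vs Plan F: 2+6+1+6 = 15 for Option IV, 14 for Plan F — Option IV by 15–14.
Proposal Blue vs Plan F: Proposal Blue is ranked higher on 2+6+1+4+6 = 19 ballots, Plan F on 10. Proposal Blue wins 19–10.
Proposal Blue beats each of Proposal Green, Proposal Red, Option IV, Plan F — Proposal Blue is the Condorcet winner.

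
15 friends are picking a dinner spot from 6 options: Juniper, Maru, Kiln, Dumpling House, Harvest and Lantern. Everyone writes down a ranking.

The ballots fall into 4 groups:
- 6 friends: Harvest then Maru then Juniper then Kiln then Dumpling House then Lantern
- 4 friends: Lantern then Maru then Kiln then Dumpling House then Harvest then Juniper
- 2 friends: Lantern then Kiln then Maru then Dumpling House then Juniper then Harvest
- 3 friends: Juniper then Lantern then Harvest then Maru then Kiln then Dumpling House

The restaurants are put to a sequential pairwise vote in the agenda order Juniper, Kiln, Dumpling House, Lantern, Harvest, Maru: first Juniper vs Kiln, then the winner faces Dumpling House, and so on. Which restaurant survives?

Harvest

Round 1: Juniper vs Kiln — 9–6, Juniper advances.
Round 2: Juniper vs Dumpling House — 9–6, Juniper advances.
Round 3: Juniper vs Lantern — 9–6, Juniper advances.
Round 4: Juniper vs Harvest — 5–10, Harvest advances.
Round 5: Harvest vs Maru — 9–6, Harvest advances.
The agenda winner is Harvest.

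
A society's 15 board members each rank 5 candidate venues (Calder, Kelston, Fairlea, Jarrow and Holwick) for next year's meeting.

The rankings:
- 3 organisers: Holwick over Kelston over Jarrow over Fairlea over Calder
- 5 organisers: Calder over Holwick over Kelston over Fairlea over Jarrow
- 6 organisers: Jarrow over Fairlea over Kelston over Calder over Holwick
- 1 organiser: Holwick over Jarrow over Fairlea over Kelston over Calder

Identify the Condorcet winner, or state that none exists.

Check each pair by majority over 15 ballots:
Calder vs Kelston: Kelston, 10–5.
Calder–Fairlea: Fairlea 10–5.
Calder vs Jarrow: Jarrow, 10–5.
Calder vs Holwick: Calder wins 11–4.
Kelston vs Fairlea: Kelston wins 8–7.
Kelston vs Jarrow: Kelston wins 8–7.
Kelston vs Holwick: Holwick, 9–6.
Fairlea vs Jarrow: Jarrow, 10–5.
Fairlea vs Holwick: Holwick, 9–6.
Jarrow vs Holwick: Holwick wins 9–6.
Each city drops at least one matchup (Calder loses to Kelston; Kelston loses to Holwick; Fairlea loses to Kelston; Jarrow loses to Kelston; Holwick loses to Calder); the cycle Calder > Holwick > Kelston > Calder rules out a Condorcet winner.

none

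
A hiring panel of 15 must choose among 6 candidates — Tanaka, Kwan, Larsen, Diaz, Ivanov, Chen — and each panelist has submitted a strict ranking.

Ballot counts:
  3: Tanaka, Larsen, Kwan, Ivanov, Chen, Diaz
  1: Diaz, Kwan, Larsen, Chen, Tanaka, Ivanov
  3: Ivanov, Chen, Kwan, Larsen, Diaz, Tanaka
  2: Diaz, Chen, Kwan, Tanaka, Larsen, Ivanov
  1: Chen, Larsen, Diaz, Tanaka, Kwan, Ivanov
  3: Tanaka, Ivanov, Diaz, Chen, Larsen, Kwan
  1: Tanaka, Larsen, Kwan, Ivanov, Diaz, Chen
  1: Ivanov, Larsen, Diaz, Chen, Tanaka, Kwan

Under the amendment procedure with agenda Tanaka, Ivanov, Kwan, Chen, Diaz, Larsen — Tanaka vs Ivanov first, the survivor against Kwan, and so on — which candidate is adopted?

Larsen

Round 1: Tanaka vs Ivanov — 11–4, Tanaka advances.
Round 2: Tanaka vs Kwan — 9–6, Tanaka advances.
Round 3: Tanaka vs Chen — 7–8, Chen advances.
Round 4: Chen vs Diaz — 7–8, Diaz advances.
Round 5: Diaz vs Larsen — 6–9, Larsen advances.
Larsen survives the agenda.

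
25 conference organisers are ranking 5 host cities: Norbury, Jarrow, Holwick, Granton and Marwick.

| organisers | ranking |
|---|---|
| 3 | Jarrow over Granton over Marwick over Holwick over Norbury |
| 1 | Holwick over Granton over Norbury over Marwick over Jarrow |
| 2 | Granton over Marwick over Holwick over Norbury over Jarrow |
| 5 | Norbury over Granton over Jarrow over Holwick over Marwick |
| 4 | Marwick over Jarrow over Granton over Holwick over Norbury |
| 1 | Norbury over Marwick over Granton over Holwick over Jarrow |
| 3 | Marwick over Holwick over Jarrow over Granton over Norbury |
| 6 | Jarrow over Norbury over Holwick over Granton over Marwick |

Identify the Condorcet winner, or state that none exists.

Check each pair by majority over 25 ballots:
Norbury vs Jarrow: Norbury is ranked higher on 1+2+5+1 = 9 ballots, Jarrow on 16. Jarrow wins 16–9.
Norbury vs Holwick: 5+1+6 = 12 for Norbury, 13 for Holwick — Holwick by 13–12.
Norbury vs Granton: 12 to 13, Granton.
Norbury vs Marwick: Norbury preferred on 1+5+1+6 = 13 ballots; Norbury wins 13–12.
Jarrow vs Holwick: 3+5+4+6 = 18 for Jarrow, 7 for Holwick — Jarrow by 18–7.
Jarrow vs Granton: 16 to 9, Jarrow.
Jarrow vs Marwick: 14 to 11, Jarrow.
Holwick vs Granton: 1+3+6 = 10 for Holwick, 15 for Granton — Granton by 15–10.
Holwick vs Marwick: Holwick is ranked higher on 1+5+6 = 12 ballots, Marwick on 13. Marwick wins 13–12.
Granton vs Marwick: Granton is ranked higher on 3+1+2+5+6 = 17 ballots, Marwick on 8. Granton wins 17–8.
Jarrow defeats every rival head-to-head and is the Condorcet winner.

Jarrow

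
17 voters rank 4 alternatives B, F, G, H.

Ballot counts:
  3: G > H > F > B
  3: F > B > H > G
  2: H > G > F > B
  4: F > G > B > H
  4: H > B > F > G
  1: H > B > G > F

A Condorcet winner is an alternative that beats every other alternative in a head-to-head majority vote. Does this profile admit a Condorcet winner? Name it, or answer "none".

H

Head-to-head results (17 voters):
B vs F: F, 12–5.
B vs G: G wins 9–8.
B–H: H 10–7.
F vs G: F wins 11–6.
F vs H: H, 10–7.
G–H: H 10–7.
H wins every pairwise contest, so H is the Condorcet winner.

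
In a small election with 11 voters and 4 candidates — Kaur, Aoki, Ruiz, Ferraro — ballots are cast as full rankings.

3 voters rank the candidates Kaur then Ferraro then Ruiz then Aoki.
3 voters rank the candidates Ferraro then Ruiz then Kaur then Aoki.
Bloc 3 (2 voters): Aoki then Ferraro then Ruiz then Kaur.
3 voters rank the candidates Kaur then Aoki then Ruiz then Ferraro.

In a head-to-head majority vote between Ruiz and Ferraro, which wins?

Ferraro

Ballots ranking Ruiz above Ferraro: 3.
Ballots ranking Ferraro above Ruiz: 11 − 3 = 8.
Ferraro wins the head-to-head 8–3.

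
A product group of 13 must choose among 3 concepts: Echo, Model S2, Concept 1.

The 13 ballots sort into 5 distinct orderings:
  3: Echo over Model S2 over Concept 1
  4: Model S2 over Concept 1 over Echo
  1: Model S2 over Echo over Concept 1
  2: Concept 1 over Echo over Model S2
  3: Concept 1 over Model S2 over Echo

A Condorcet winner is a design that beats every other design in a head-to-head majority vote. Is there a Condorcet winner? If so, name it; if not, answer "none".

Model S2

Head-to-head results (13 engineers):
Echo vs Model S2: Echo preferred on 3+2 = 5 ballots; Model S2 wins 8–5.
Echo vs Concept 1: 3+1 = 4 for Echo, 9 for Concept 1 — Concept 1 by 9–4.
Model S2 vs Concept 1: 3+4+1 = 8 for Model S2, 5 for Concept 1 — Model S2 by 8–5.
Model S2 wins every pairwise contest, so Model S2 is the Condorcet winner.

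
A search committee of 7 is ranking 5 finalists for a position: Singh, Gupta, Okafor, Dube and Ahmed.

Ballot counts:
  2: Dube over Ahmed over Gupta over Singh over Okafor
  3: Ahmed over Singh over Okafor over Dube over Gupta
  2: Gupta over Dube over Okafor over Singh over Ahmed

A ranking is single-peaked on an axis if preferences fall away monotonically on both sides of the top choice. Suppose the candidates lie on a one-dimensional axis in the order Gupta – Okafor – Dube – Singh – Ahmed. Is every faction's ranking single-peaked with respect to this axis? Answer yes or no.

no

Axis positions: Gupta=1, Okafor=2, Dube=3, Singh=4, Ahmed=5.
Faction 1: ranking walks positions 3-5-1-4-2; Ahmed is ranked above Singh even though Singh lies between Ahmed and the peak Dube on the axis — preferences dip and rise again. Not single-peaked.
Faction 2: ranking walks positions 5-4-2-3-1; Okafor is ranked above Dube even though Dube lies between Okafor and the peak Ahmed on the axis — preferences dip and rise again. Not single-peaked.
Faction 3: ranking walks positions 1-3-2-4-5; Dube is ranked above Okafor even though Okafor lies between Dube and the peak Gupta on the axis — preferences dip and rise again. Not single-peaked.
Faction 1 violates single-peakedness, so the profile is not single-peaked on this axis.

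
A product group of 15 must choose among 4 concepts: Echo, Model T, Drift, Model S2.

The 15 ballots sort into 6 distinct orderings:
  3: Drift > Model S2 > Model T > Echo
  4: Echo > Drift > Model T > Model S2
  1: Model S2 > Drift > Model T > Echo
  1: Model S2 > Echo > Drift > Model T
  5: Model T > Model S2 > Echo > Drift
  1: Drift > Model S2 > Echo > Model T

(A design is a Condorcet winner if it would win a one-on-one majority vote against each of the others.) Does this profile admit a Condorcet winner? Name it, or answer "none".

Head-to-head results (15 engineers):
Echo vs Model T: 4+1+1 = 6 for Echo, 9 for Model T — Model T by 9–6.
Echo vs Drift: 10 to 5, Echo.
Echo vs Model S2: Model S2 wins 11–4.
Model T vs Drift: 5 to 10, Drift.
Model T vs Model S2: Model T is ranked higher on 4+5 = 9 ballots, Model S2 on 6. Model T wins 9–6.
Drift vs Model S2: 8 to 7, Drift.
No design is unbeaten: Echo loses to Model T; Model T loses to Drift; Drift loses to Echo; Model S2 loses to Model T. In particular Echo → Drift → Model T → Echo is a majority cycle — no Condorcet winner exists.

none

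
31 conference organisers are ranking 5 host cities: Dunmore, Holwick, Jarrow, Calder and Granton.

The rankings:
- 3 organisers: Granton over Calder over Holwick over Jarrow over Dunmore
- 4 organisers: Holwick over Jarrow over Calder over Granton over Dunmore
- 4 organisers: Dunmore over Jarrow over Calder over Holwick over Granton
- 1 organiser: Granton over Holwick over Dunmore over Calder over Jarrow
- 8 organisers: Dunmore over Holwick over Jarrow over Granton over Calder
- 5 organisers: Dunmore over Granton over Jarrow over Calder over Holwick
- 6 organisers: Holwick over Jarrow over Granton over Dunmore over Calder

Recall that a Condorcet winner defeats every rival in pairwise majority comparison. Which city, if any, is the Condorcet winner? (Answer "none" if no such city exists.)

Head-to-head results (31 organisers):
Dunmore–Holwick: Dunmore 17–14.
Dunmore vs Jarrow: Dunmore wins 18–13.
Dunmore–Calder: Dunmore 24–7.
Dunmore–Granton: Dunmore 17–14.
Holwick vs Jarrow: Holwick, 22–9.
Holwick vs Calder: Holwick wins 19–12.
Holwick vs Granton: Holwick, 22–9.
Jarrow vs Calder: Jarrow, 27–4.
Jarrow vs Granton: Jarrow, 22–9.
Calder–Granton: Granton 23–8.
Dunmore defeats every rival head-to-head and is the Condorcet winner.

Dunmore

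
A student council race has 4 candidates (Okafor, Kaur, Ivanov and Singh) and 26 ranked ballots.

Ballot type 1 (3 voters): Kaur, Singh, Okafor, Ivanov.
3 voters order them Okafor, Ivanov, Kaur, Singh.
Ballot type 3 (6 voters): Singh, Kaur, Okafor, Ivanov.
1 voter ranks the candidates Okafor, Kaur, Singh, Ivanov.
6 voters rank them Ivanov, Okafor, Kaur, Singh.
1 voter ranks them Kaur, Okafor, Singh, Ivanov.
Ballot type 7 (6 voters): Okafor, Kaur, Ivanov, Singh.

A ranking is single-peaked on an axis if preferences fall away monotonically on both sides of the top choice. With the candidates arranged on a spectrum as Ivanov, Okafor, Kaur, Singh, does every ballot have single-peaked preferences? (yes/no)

yes

Axis positions: Ivanov=1, Okafor=2, Kaur=3, Singh=4.
Ballot type 1 (peak Kaur at position 3): ranking walks positions 3-4-2-1, expanding outward from the peak — single-peaked.
Ballot type 2 (peak Okafor at position 2): ranking walks positions 2-1-3-4, expanding outward from the peak — single-peaked.
Ballot type 3 (peak Singh at position 4): ranking walks positions 4-3-2-1, expanding outward from the peak — single-peaked.
Ballot type 4 (peak Okafor at position 2): ranking walks positions 2-3-4-1, expanding outward from the peak — single-peaked.
Ballot type 5 (peak Ivanov at position 1): ranking walks positions 1-2-3-4, expanding outward from the peak — single-peaked.
Ballot type 6 (peak Kaur at position 3): ranking walks positions 3-2-4-1, expanding outward from the peak — single-peaked.
Ballot type 7 (peak Okafor at position 2): ranking walks positions 2-3-1-4, expanding outward from the peak — single-peaked.
Every ranking is single-peaked on this axis.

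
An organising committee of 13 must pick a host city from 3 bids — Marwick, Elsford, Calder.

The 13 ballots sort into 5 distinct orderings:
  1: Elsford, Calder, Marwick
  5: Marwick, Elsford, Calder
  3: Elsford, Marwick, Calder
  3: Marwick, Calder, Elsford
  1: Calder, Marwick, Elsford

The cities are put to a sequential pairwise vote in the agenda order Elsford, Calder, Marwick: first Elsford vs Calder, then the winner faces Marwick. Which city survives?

Round 1: Elsford vs Calder — 9–4, Elsford advances.
Round 2: Elsford vs Marwick — 4–9, Marwick advances.
The agenda winner is Marwick.

Marwick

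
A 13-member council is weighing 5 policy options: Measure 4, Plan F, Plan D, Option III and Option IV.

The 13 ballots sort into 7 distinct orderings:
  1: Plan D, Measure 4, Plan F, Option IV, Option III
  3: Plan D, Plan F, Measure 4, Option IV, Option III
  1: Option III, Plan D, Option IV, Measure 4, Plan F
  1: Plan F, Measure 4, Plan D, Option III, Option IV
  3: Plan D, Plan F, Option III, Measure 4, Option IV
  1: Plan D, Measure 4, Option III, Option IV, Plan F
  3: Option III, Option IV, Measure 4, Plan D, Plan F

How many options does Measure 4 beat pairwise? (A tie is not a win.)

Measure 4 against each rival (13 council members):
Measure 4 vs Plan F: 6 to 7, Plan F.
Measure 4 vs Plan D: Measure 4 is ranked higher on 1+3 = 4 ballots, Plan D on 9. Plan D wins 9–4.
Measure 4–Option III: Option III 7–6.
Measure 4 vs Option IV: Measure 4, 9–4.
Measure 4 beats Option IV; loses to Plan F, Plan D, Option III — 1 pairwise win.

1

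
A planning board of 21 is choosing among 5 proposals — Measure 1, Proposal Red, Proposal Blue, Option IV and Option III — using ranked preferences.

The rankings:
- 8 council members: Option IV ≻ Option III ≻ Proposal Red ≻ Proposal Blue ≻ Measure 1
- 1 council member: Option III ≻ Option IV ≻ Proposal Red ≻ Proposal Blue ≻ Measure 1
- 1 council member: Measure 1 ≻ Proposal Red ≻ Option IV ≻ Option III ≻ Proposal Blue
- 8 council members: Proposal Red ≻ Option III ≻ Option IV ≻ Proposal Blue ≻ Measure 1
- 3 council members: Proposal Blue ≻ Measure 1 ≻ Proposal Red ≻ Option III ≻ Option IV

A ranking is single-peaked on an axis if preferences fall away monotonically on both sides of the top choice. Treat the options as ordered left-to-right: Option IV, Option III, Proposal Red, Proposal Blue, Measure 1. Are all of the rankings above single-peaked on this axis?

Axis positions: Option IV=1, Option III=2, Proposal Red=3, Proposal Blue=4, Measure 1=5.
Faction 1 (peak Option IV at position 1): ranking walks positions 1-2-3-4-5, expanding outward from the peak — single-peaked.
Faction 2 (peak Option III at position 2): ranking walks positions 2-1-3-4-5, expanding outward from the peak — single-peaked.
Faction 3: ranking walks positions 5-3-1-2-4; Proposal Red is ranked above Proposal Blue even though Proposal Blue lies between Proposal Red and the peak Measure 1 on the axis — preferences dip and rise again. Not single-peaked.
Faction 4 (peak Proposal Red at position 3): ranking walks positions 3-2-1-4-5, expanding outward from the peak — single-peaked.
Faction 5 (peak Proposal Blue at position 4): ranking walks positions 4-5-3-2-1, expanding outward from the peak — single-peaked.
Faction 3 violates single-peakedness, so the profile is not single-peaked on this axis.

no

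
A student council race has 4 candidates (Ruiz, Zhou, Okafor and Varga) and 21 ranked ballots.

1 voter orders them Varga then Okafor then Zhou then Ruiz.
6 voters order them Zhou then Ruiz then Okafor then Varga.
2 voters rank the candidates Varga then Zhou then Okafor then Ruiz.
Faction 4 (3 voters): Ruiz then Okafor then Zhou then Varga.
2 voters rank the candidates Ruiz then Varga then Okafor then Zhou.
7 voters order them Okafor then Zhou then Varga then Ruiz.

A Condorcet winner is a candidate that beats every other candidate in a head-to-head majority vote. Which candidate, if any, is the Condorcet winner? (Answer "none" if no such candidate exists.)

none

Pairwise majorities:
Ruiz vs Zhou: Zhou wins 16–5.
Ruiz vs Okafor: Ruiz, 11–10.
Ruiz vs Varga: Ruiz wins 11–10.
Zhou vs Okafor: Okafor, 13–8.
Zhou–Varga: Zhou 16–5.
Okafor vs Varga: Okafor, 16–5.
No candidate is unbeaten: Ruiz loses to Zhou; Zhou loses to Okafor; Okafor loses to Ruiz; Varga loses to Ruiz. In particular Ruiz > Okafor > Zhou > Ruiz is a majority cycle — no Condorcet winner exists.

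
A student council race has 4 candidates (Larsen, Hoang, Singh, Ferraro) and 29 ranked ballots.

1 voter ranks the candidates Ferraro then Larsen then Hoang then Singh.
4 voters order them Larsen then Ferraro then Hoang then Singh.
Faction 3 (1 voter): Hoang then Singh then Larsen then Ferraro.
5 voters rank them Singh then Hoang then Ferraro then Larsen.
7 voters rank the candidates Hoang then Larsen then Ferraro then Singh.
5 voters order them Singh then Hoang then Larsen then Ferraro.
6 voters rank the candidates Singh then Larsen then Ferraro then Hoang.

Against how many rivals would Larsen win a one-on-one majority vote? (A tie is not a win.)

Larsen against each rival (29 voters):
Larsen vs Hoang: 1+4+6 = 11 for Larsen, 18 for Hoang — Hoang by 18–11.
Larsen vs Singh: Singh wins 17–12.
Larsen vs Ferraro: 4+1+7+5+6 = 23 for Larsen, 6 for Ferraro — Larsen by 23–6.
Larsen beats Ferraro; loses to Hoang, Singh — 1 pairwise win.

1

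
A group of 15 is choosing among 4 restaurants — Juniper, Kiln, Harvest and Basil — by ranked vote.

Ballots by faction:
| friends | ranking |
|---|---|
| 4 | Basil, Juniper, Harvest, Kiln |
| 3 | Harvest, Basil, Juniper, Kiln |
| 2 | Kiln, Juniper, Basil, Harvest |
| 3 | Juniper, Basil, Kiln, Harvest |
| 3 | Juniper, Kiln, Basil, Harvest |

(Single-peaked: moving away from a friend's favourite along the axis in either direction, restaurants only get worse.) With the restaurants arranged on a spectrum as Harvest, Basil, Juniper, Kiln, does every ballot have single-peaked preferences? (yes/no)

yes

Axis positions: Harvest=1, Basil=2, Juniper=3, Kiln=4.
Faction 1 (peak Basil at position 2): ranking walks positions 2-3-1-4, expanding outward from the peak — single-peaked.
Faction 2 (peak Harvest at position 1): ranking walks positions 1-2-3-4, expanding outward from the peak — single-peaked.
Faction 3 (peak Kiln at position 4): ranking walks positions 4-3-2-1, expanding outward from the peak — single-peaked.
Faction 4 (peak Juniper at position 3): ranking walks positions 3-2-4-1, expanding outward from the peak — single-peaked.
Faction 5 (peak Juniper at position 3): ranking walks positions 3-4-2-1, expanding outward from the peak — single-peaked.
Every ranking is single-peaked on this axis.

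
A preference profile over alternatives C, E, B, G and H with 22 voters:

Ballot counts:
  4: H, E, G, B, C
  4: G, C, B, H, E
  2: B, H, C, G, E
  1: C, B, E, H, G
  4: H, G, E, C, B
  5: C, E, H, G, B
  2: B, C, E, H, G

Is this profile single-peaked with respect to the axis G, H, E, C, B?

Axis positions: G=1, H=2, E=3, C=4, B=5.
Ballot type 1: ranking walks positions 2-3-1-5-4; B is ranked above C even though C lies between B and the peak H on the axis — preferences dip and rise again. Not single-peaked.
Ballot type 2: ranking walks positions 1-4-5-2-3; C is ranked above H even though H lies between C and the peak G on the axis — preferences dip and rise again. Not single-peaked.
Ballot type 3: ranking walks positions 5-2-4-1-3; H is ranked above C even though C lies between H and the peak B on the axis — preferences dip and rise again. Not single-peaked.
Ballot type 4 (peak C at position 4): ranking walks positions 4-5-3-2-1, expanding outward from the peak — single-peaked.
Ballot type 5 (peak H at position 2): ranking walks positions 2-1-3-4-5, expanding outward from the peak — single-peaked.
Ballot type 6 (peak C at position 4): ranking walks positions 4-3-2-1-5, expanding outward from the peak — single-peaked.
Ballot type 7 (peak B at position 5): ranking walks positions 5-4-3-2-1, expanding outward from the peak — single-peaked.
Ballot type 1 violates single-peakedness, so the profile is not single-peaked on this axis.

no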